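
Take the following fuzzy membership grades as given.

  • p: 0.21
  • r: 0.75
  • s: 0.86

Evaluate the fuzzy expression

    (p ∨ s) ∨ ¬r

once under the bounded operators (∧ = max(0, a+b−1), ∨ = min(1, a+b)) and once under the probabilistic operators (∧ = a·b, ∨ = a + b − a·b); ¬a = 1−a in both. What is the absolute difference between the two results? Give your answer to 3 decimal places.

Under bounded:
  p ∨ s = min(1, a+b) on (0.21, 0.86) = 1.00
  ¬r = 1 − 0.75 = 0.25
  (p ∨ s) ∨ ¬r = min(1, a+b) on (1.00, 0.25) = 1.00
  → value = 1.0000
Under probabilistic:
  p ∨ s = a + b − a·b on (0.2100, 0.8600) = 0.8894
  ¬r = 1 − 0.7500 = 0.2500
  (p ∨ s) ∨ ¬r = a + b − a·b on (0.8894, 0.2500) = 0.9171
  → value = 0.9171
|1.0000 − 0.9171| = 0.083

0.083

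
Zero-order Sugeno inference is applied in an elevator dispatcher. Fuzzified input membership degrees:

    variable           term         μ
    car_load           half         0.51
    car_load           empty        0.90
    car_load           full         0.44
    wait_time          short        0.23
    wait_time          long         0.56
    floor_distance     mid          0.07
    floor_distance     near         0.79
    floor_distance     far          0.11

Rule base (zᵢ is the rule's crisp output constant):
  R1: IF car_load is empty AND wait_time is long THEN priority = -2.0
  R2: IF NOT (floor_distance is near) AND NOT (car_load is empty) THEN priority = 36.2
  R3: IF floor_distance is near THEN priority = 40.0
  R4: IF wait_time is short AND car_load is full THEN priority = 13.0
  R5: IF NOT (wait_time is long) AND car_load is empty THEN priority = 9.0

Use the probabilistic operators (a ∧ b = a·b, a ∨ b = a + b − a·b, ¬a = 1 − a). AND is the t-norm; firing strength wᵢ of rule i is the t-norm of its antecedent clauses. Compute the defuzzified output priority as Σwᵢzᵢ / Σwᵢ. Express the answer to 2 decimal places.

R1 (z=-2.0): empty=0.90, long=0.56; AND[a·b] → w = 0.5040
R2 (z=36.2): ¬near=1−0.79=0.21, ¬empty=1−0.90=0.10; AND[a·b] → w = 0.0210
R3 (z=40.0): near=0.79 → w = 0.7900
R4 (z=13.0): short=0.23, full=0.44; AND[a·b] → w = 0.1012
R5 (z=9.0): ¬long=1−0.56=0.44, empty=0.90; AND[a·b] → w = 0.3960
Weighted average = (0.5040·-2.0 + 0.0210·36.2 + 0.7900·40.0 + 0.1012·13.0 + 0.3960·9.0) / (0.5040 + 0.0210 + 0.7900 + 0.1012 + 0.3960)
  = 36.2318 / 1.8122 = 19.99

19.99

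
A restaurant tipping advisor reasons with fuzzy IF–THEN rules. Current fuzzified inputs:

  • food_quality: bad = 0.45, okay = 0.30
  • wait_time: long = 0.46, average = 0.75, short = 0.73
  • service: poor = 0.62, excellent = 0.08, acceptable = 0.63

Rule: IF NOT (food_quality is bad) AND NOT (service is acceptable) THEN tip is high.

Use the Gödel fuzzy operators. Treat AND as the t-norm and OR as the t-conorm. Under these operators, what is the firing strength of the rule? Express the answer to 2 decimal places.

firing strength: ¬bad=1−0.45=0.55, ¬acceptable=1−0.63=0.37; AND[min(a, b)] → w = 0.37

0.37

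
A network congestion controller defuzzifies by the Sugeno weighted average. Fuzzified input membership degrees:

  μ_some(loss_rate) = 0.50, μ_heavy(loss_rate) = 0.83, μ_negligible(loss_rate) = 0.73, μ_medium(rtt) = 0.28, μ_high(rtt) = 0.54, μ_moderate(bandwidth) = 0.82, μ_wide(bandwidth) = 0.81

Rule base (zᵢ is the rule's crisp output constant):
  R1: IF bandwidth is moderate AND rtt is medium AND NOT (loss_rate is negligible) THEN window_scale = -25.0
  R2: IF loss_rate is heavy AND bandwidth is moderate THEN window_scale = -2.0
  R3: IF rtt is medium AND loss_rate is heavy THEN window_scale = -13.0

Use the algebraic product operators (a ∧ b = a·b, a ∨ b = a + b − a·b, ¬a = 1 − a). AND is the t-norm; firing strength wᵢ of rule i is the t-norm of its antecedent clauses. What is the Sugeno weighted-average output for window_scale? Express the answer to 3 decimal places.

-6.084

R1 (z=-25.0): moderate=0.82, medium=0.28, ¬negligible=1−0.73=0.27; AND[a·b] → w = 0.0620
R2 (z=-2.0): heavy=0.83, moderate=0.82; AND[a·b] → w = 0.6806
R3 (z=-13.0): medium=0.28, heavy=0.83; AND[a·b] → w = 0.2324
Weighted average = (0.0620·-25.0 + 0.6806·-2.0 + 0.2324·-13.0) / (0.0620 + 0.6806 + 0.2324)
  = -5.9322 / 0.9750 = -6.084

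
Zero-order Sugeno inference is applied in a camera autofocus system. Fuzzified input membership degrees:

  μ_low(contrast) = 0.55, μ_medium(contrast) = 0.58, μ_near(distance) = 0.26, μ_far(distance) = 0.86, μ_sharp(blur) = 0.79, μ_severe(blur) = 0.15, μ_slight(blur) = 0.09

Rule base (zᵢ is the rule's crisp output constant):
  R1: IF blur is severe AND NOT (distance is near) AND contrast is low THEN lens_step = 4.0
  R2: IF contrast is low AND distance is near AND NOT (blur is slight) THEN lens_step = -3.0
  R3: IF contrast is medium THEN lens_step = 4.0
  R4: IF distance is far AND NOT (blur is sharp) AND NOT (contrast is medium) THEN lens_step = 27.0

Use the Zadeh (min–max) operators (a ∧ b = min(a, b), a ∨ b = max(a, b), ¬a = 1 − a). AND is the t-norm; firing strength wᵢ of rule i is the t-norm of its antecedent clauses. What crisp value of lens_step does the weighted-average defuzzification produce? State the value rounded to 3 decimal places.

R1 (z=4.0): severe=0.15, ¬near=1−0.26=0.74, low=0.55; AND[min(a, b)] → w = 0.15
R2 (z=-3.0): low=0.55, near=0.26, ¬slight=1−0.09=0.91; AND[min(a, b)] → w = 0.26
R3 (z=4.0): medium=0.58 → w = 0.58
R4 (z=27.0): far=0.86, ¬sharp=1−0.79=0.21, ¬medium=1−0.58=0.42; AND[min(a, b)] → w = 0.21
Weighted average = (0.15·4.0 + 0.26·-3.0 + 0.58·4.0 + 0.21·27.0) / (0.15 + 0.26 + 0.58 + 0.21)
  = 7.8100 / 1.2000 = 6.508

6.508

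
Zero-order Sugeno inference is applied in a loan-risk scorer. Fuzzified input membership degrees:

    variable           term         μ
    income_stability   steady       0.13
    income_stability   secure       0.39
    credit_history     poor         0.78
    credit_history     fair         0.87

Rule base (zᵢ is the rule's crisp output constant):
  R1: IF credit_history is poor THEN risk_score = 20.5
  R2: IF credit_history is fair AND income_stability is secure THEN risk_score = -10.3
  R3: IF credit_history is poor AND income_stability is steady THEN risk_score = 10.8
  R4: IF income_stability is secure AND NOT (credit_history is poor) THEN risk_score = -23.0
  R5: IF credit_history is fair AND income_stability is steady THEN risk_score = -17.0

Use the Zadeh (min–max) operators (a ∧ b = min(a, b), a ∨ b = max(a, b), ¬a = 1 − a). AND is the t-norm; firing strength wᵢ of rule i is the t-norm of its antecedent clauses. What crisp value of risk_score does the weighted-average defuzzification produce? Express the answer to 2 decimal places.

3.70

R1 (z=20.5): poor=0.78 → w = 0.78
R2 (z=-10.3): fair=0.87, secure=0.39; AND[min(a, b)] → w = 0.39
R3 (z=10.8): poor=0.78, steady=0.13; AND[min(a, b)] → w = 0.13
R4 (z=-23.0): secure=0.39, ¬poor=1−0.78=0.22; AND[min(a, b)] → w = 0.22
R5 (z=-17.0): fair=0.87, steady=0.13; AND[min(a, b)] → w = 0.13
Weighted average = (0.78·20.5 + 0.39·-10.3 + 0.13·10.8 + 0.22·-23.0 + 0.13·-17.0) / (0.78 + 0.39 + 0.13 + 0.22 + 0.13)
  = 6.1070 / 1.6500 = 3.70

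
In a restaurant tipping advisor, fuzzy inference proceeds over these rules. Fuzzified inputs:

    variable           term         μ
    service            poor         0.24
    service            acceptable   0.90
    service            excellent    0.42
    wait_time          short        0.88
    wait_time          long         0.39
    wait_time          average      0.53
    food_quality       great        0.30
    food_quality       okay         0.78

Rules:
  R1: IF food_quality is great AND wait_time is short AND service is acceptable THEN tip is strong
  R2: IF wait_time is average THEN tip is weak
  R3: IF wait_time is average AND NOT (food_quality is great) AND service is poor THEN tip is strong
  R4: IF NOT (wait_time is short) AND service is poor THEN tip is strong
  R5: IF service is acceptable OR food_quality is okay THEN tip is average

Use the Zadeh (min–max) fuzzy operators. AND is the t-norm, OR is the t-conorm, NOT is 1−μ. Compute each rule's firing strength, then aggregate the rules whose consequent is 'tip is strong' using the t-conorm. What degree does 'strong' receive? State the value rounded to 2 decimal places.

0.30

R1: great=0.30, short=0.88, acceptable=0.90; AND[min(a, b)] → w = 0.30
R2: average=0.53 → w = 0.53
R3: average=0.53, ¬great=1−0.30=0.70, poor=0.24; AND[min(a, b)] → w = 0.24
R4: ¬short=1−0.88=0.12, poor=0.24; AND[min(a, b)] → w = 0.12
R5: acceptable=0.90, okay=0.78; OR[max(a, b)] → w = 0.90
Rules with consequent 'strong': {R1, R3, R4} → strengths 0.30, 0.24, 0.12
Aggregate via t-conorm [max(a, b)]: 0.30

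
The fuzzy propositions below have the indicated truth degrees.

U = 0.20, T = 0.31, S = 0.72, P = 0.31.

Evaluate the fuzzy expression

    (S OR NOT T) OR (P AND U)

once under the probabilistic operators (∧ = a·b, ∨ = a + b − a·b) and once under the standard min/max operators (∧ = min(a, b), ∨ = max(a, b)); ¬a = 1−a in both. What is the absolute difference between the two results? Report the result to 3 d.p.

0.199

Under probabilistic:
  NOT T = 1 − 0.3100 = 0.6900
  S OR NOT T = a + b − a·b on (0.7200, 0.6900) = 0.9132
  P AND U = a·b on (0.3100, 0.2000) = 0.0620
  (S OR NOT T) OR (P AND U) = a + b − a·b on (0.9132, 0.0620) = 0.9186
  → value = 0.9186
Under standard min/max:
  NOT T = 1 − 0.31 = 0.69
  S OR NOT T = max(a, b) on (0.72, 0.69) = 0.72
  P AND U = min(a, b) on (0.31, 0.20) = 0.20
  (S OR NOT T) OR (P AND U) = max(a, b) on (0.72, 0.20) = 0.72
  → value = 0.7200
|0.9186 − 0.7200| = 0.199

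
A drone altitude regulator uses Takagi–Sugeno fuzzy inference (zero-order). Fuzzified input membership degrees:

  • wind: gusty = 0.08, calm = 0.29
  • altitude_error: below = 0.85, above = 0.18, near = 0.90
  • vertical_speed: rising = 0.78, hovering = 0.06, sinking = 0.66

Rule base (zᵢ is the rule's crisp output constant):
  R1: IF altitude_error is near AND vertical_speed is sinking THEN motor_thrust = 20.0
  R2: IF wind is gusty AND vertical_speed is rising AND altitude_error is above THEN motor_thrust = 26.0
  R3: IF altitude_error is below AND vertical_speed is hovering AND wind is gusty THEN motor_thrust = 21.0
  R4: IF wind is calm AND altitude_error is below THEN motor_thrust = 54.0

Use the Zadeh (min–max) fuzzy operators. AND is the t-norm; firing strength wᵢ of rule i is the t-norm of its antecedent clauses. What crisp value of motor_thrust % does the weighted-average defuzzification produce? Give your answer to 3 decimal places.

R1 (z=20.0): near=0.90, sinking=0.66; AND[min(a, b)] → w = 0.66
R2 (z=26.0): gusty=0.08, rising=0.78, above=0.18; AND[min(a, b)] → w = 0.08
R3 (z=21.0): below=0.85, hovering=0.06, gusty=0.08; AND[min(a, b)] → w = 0.06
R4 (z=54.0): calm=0.29, below=0.85; AND[min(a, b)] → w = 0.29
Weighted average = (0.66·20.0 + 0.08·26.0 + 0.06·21.0 + 0.29·54.0) / (0.66 + 0.08 + 0.06 + 0.29)
  = 32.2000 / 1.0900 = 29.541

29.541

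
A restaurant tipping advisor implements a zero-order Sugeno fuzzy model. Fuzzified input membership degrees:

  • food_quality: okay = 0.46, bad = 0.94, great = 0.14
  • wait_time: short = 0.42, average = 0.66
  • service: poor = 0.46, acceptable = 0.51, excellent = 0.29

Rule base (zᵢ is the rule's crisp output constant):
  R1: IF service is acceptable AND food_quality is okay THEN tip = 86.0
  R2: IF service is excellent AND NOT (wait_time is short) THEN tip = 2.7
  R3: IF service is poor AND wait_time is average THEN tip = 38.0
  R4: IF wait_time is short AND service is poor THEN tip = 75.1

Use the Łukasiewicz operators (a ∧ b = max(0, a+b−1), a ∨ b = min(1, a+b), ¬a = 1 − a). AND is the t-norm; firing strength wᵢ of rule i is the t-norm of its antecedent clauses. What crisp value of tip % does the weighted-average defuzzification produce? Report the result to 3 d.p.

R1 (z=86.0): acceptable=0.51, okay=0.46; AND[max(0, a+b−1)] → w = 0.00
R2 (z=2.7): excellent=0.29, ¬short=1−0.42=0.58; AND[max(0, a+b−1)] → w = 0.00
R3 (z=38.0): poor=0.46, average=0.66; AND[max(0, a+b−1)] → w = 0.12
R4 (z=75.1): short=0.42, poor=0.46; AND[max(0, a+b−1)] → w = 0.00
Weighted average = (0.00·86.0 + 0.00·2.7 + 0.12·38.0 + 0.00·75.1) / (0.00 + 0.00 + 0.12 + 0.00)
  = 4.5600 / 0.1200 = 38.000

38.000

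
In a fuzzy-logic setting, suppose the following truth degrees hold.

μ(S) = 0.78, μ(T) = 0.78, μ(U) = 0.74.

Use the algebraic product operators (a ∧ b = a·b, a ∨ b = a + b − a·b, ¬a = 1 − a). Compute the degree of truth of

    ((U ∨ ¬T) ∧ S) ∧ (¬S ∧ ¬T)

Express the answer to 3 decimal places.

0.030

¬T = 1 − 0.7800 = 0.2200
U ∨ ¬T = a + b − a·b on (0.7400, 0.2200) = 0.7972
(U ∨ ¬T) ∧ S = a·b on (0.7972, 0.7800) = 0.6218
¬S = 1 − 0.7800 = 0.2200
¬T = 1 − 0.7800 = 0.2200
¬S ∧ ¬T = a·b on (0.2200, 0.2200) = 0.0484
((U ∨ ¬T) ∧ S) ∧ (¬S ∧ ¬T) = a·b on (0.6218, 0.0484) = 0.0301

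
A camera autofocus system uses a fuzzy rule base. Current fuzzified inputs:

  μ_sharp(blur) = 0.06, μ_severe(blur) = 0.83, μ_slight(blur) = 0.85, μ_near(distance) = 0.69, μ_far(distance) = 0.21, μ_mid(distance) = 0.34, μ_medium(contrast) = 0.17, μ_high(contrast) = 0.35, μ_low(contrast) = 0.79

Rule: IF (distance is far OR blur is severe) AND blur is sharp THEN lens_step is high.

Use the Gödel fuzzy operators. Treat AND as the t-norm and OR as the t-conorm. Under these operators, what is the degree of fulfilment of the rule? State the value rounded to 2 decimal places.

firing strength: (far=0.21 OR severe=0.83) = 0.83; AND[min(a, b)] with sharp=0.06 → w = 0.06

0.06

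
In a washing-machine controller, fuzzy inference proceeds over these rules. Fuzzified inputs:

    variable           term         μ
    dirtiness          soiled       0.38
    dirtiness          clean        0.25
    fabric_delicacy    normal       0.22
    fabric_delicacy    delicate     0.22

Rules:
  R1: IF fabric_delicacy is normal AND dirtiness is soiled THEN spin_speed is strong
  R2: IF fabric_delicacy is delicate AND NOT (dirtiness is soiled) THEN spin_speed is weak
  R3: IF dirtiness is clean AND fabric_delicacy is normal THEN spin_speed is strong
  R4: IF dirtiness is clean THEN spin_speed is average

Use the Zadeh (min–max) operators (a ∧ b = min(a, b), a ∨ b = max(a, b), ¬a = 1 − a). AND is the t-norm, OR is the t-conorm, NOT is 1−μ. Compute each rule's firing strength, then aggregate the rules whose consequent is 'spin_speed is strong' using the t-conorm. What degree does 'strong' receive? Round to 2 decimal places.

0.22

R1: normal=0.22, soiled=0.38; AND[min(a, b)] → w = 0.22
R2: delicate=0.22, ¬soiled=1−0.38=0.62; AND[min(a, b)] → w = 0.22
R3: clean=0.25, normal=0.22; AND[min(a, b)] → w = 0.22
R4: clean=0.25 → w = 0.25
Rules with consequent 'strong': {R1, R3} → strengths 0.22, 0.22
Aggregate via t-conorm [max(a, b)]: 0.22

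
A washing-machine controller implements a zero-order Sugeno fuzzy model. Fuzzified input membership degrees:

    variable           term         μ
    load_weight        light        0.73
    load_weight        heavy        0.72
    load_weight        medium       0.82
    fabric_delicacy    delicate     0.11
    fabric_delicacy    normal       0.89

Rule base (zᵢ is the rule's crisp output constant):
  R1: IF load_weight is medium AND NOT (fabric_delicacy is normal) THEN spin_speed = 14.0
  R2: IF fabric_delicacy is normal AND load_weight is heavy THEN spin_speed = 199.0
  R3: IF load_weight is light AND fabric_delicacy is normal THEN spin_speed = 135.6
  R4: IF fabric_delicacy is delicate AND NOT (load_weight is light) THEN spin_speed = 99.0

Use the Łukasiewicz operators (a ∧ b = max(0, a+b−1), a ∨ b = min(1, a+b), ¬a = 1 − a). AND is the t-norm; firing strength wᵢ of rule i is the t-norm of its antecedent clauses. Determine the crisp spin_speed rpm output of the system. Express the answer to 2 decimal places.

167.04

R1 (z=14.0): medium=0.82, ¬normal=1−0.89=0.11; AND[max(0, a+b−1)] → w = 0.00
R2 (z=199.0): normal=0.89, heavy=0.72; AND[max(0, a+b−1)] → w = 0.61
R3 (z=135.6): light=0.73, normal=0.89; AND[max(0, a+b−1)] → w = 0.62
R4 (z=99.0): delicate=0.11, ¬light=1−0.73=0.27; AND[max(0, a+b−1)] → w = 0.00
Weighted average = (0.00·14.0 + 0.61·199.0 + 0.62·135.6 + 0.00·99.0) / (0.00 + 0.61 + 0.62 + 0.00)
  = 205.4620 / 1.2300 = 167.04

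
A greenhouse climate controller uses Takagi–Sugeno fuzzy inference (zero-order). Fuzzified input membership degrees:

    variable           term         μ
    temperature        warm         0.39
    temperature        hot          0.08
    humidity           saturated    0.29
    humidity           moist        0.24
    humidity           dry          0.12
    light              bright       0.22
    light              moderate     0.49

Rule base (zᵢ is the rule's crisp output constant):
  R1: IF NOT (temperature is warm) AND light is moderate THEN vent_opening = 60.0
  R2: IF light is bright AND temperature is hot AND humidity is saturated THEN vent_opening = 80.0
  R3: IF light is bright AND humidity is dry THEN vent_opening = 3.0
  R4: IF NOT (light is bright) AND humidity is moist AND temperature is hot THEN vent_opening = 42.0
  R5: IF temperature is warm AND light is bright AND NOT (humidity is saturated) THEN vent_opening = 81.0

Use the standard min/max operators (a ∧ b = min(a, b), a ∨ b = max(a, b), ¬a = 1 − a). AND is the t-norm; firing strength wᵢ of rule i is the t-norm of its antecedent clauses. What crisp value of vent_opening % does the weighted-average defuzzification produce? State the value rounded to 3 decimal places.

57.919

R1 (z=60.0): ¬warm=1−0.39=0.61, moderate=0.49; AND[min(a, b)] → w = 0.49
R2 (z=80.0): bright=0.22, hot=0.08, saturated=0.29; AND[min(a, b)] → w = 0.08
R3 (z=3.0): bright=0.22, dry=0.12; AND[min(a, b)] → w = 0.12
R4 (z=42.0): ¬bright=1−0.22=0.78, moist=0.24, hot=0.08; AND[min(a, b)] → w = 0.08
R5 (z=81.0): warm=0.39, bright=0.22, ¬saturated=1−0.29=0.71; AND[min(a, b)] → w = 0.22
Weighted average = (0.49·60.0 + 0.08·80.0 + 0.12·3.0 + 0.08·42.0 + 0.22·81.0) / (0.49 + 0.08 + 0.12 + 0.08 + 0.22)
  = 57.3400 / 0.9900 = 57.919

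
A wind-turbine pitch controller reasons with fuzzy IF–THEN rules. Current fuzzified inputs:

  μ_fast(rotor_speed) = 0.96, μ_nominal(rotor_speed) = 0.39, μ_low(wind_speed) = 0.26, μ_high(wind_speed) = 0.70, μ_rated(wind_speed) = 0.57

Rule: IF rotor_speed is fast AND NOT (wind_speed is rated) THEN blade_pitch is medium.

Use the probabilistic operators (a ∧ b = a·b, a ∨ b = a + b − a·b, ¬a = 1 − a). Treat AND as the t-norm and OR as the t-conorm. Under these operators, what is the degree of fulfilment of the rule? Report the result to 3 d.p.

firing strength: fast=0.96, ¬rated=1−0.57=0.43; AND[a·b] → w = 0.4128

0.413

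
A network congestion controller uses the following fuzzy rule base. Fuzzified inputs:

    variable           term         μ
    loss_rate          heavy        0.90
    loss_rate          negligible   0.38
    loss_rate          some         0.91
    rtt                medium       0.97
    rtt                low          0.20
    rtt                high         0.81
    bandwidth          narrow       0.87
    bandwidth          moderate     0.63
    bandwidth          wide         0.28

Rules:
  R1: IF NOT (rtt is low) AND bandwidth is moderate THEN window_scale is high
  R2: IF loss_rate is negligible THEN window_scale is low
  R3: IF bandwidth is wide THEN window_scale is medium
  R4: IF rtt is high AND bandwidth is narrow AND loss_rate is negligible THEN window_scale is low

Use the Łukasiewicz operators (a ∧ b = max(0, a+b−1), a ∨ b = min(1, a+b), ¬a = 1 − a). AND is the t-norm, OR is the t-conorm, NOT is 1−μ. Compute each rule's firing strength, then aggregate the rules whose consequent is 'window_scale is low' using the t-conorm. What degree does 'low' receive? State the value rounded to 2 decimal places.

0.44

R1: ¬low=1−0.20=0.80, moderate=0.63; AND[max(0, a+b−1)] → w = 0.43
R2: negligible=0.38 → w = 0.38
R3: wide=0.28 → w = 0.28
R4: high=0.81, narrow=0.87, negligible=0.38; AND[max(0, a+b−1)] → w = 0.06
Rules with consequent 'low': {R2, R4} → strengths 0.38, 0.06
Aggregate via t-conorm [min(1, a+b)]: 0.44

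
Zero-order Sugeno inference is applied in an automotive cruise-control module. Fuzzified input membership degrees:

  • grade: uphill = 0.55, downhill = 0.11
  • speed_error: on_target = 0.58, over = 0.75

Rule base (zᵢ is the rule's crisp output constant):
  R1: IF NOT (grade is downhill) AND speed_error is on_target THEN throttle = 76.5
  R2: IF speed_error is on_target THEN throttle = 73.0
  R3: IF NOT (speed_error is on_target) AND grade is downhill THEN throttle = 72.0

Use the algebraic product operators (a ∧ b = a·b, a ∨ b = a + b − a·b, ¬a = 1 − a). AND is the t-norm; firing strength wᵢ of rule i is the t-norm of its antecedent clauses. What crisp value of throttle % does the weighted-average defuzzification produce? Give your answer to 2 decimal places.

R1 (z=76.5): ¬downhill=1−0.11=0.89, on_target=0.58; AND[a·b] → w = 0.5162
R2 (z=73.0): on_target=0.58 → w = 0.5800
R3 (z=72.0): ¬on_target=1−0.58=0.42, downhill=0.11; AND[a·b] → w = 0.0462
Weighted average = (0.5162·76.5 + 0.5800·73.0 + 0.0462·72.0) / (0.5162 + 0.5800 + 0.0462)
  = 85.1557 / 1.1424 = 74.54

74.54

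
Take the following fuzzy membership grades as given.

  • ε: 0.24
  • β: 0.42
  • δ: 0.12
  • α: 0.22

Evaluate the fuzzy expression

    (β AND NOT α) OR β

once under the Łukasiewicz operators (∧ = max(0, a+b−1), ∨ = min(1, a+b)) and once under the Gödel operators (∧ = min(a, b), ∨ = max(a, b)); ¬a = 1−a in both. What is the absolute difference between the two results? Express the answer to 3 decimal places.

0.200

Under Łukasiewicz:
  NOT α = 1 − 0.22 = 0.78
  β AND NOT α = max(0, a+b−1) on (0.42, 0.78) = 0.20
  (β AND NOT α) OR β = min(1, a+b) on (0.20, 0.42) = 0.62
  → value = 0.6200
Under Gödel:
  NOT α = 1 − 0.22 = 0.78
  β AND NOT α = min(a, b) on (0.42, 0.78) = 0.42
  (β AND NOT α) OR β = max(a, b) on (0.42, 0.42) = 0.42
  → value = 0.4200
|0.6200 − 0.4200| = 0.200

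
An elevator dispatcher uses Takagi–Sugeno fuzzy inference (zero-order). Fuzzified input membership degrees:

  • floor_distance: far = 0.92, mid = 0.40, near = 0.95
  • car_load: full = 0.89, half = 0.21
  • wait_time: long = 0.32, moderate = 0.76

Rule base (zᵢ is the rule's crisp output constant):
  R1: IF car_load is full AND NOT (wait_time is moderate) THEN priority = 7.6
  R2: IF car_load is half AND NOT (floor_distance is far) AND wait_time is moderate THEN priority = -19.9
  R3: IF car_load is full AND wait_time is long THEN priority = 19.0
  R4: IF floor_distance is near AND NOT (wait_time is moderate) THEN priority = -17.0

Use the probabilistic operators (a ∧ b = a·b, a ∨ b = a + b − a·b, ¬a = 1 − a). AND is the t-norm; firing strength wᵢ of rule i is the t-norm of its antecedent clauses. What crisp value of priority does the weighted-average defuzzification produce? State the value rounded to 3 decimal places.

R1 (z=7.6): full=0.89, ¬moderate=1−0.76=0.24; AND[a·b] → w = 0.2136
R2 (z=-19.9): half=0.21, ¬far=1−0.92=0.08, moderate=0.76; AND[a·b] → w = 0.0128
R3 (z=19.0): full=0.89, long=0.32; AND[a·b] → w = 0.2848
R4 (z=-17.0): near=0.95, ¬moderate=1−0.76=0.24; AND[a·b] → w = 0.2280
Weighted average = (0.2136·7.6 + 0.0128·-19.9 + 0.2848·19.0 + 0.2280·-17.0) / (0.2136 + 0.0128 + 0.2848 + 0.2280)
  = 2.9045 / 0.7392 = 3.929

3.929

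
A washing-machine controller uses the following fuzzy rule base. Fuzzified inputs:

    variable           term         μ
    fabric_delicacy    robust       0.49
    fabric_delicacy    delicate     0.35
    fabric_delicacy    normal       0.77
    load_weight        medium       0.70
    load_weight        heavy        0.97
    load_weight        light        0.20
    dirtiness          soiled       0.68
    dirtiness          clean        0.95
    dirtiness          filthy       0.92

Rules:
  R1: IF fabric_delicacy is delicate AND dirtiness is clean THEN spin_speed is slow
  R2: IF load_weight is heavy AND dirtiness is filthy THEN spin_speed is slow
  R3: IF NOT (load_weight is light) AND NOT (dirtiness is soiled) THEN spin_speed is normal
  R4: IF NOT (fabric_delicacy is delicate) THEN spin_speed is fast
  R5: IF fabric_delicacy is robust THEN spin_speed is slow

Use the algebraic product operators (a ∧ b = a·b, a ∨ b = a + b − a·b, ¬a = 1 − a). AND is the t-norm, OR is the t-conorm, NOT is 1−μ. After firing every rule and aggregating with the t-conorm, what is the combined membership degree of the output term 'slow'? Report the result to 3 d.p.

0.963

R1: delicate=0.35, clean=0.95; AND[a·b] → w = 0.3325
R2: heavy=0.97, filthy=0.92; AND[a·b] → w = 0.8924
R3: ¬light=1−0.20=0.80, ¬soiled=1−0.68=0.32; AND[a·b] → w = 0.2560
R4: ¬delicate=1−0.35=0.65 → w = 0.6500
R5: robust=0.49 → w = 0.4900
Rules with consequent 'slow': {R1, R2, R5} → strengths 0.3325, 0.8924, 0.4900
Aggregate via t-conorm [a + b − a·b]: 0.9634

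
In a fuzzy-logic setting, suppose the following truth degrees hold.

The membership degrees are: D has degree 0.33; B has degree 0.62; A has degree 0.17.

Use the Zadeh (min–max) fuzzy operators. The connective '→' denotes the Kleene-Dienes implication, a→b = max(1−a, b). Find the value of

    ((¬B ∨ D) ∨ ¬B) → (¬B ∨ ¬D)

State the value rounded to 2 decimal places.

¬B = 1 − 0.62 = 0.38
¬B ∨ D = max(a, b) on (0.38, 0.33) = 0.38
¬B = 1 − 0.62 = 0.38
(¬B ∨ D) ∨ ¬B = max(a, b) on (0.38, 0.38) = 0.38
¬B = 1 − 0.62 = 0.38
¬D = 1 − 0.33 = 0.67
¬B ∨ ¬D = max(a, b) on (0.38, 0.67) = 0.67
((¬B ∨ D) ∨ ¬B) → (¬B ∨ ¬D)  [Kleene-Dienes: max(1−a, b)] with a=0.38, b=0.67 → 0.67

0.67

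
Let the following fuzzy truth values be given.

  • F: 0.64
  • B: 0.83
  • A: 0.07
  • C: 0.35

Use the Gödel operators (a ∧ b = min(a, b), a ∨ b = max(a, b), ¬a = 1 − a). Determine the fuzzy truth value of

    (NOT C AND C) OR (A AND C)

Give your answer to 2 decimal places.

0.35

NOT C = 1 − 0.35 = 0.65
NOT C AND C = min(a, b) on (0.65, 0.35) = 0.35
A AND C = min(a, b) on (0.07, 0.35) = 0.07
(NOT C AND C) OR (A AND C) = max(a, b) on (0.35, 0.07) = 0.35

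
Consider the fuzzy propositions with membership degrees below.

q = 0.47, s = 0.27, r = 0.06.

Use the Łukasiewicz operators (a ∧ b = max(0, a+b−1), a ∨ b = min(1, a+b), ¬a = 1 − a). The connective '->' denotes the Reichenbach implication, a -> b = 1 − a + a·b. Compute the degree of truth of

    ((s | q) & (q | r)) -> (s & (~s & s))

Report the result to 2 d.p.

0.73

s | q = min(1, a+b) on (0.27, 0.47) = 0.74
q | r = min(1, a+b) on (0.47, 0.06) = 0.53
(s | q) & (q | r) = max(0, a+b−1) on (0.74, 0.53) = 0.27
~s = 1 − 0.27 = 0.73
~s & s = max(0, a+b−1) on (0.73, 0.27) = 0.00
s & (~s & s) = max(0, a+b−1) on (0.27, 0.00) = 0.00
((s | q) & (q | r)) -> (s & (~s & s))  [Reichenbach: 1 − a + a·b] with a=0.27, b=0.00 → 0.73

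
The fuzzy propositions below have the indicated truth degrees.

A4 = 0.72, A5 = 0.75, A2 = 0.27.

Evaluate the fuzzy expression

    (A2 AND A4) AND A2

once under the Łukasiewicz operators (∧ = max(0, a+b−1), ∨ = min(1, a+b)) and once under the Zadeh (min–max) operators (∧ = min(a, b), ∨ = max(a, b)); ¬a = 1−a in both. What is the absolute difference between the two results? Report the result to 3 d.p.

Under Łukasiewicz:
  A2 AND A4 = max(0, a+b−1) on (0.27, 0.72) = 0.00
  (A2 AND A4) AND A2 = max(0, a+b−1) on (0.00, 0.27) = 0.00
  → value = 0.0000
Under Zadeh (min–max):
  A2 AND A4 = min(a, b) on (0.27, 0.72) = 0.27
  (A2 AND A4) AND A2 = min(a, b) on (0.27, 0.27) = 0.27
  → value = 0.2700
|0.0000 − 0.2700| = 0.270

0.270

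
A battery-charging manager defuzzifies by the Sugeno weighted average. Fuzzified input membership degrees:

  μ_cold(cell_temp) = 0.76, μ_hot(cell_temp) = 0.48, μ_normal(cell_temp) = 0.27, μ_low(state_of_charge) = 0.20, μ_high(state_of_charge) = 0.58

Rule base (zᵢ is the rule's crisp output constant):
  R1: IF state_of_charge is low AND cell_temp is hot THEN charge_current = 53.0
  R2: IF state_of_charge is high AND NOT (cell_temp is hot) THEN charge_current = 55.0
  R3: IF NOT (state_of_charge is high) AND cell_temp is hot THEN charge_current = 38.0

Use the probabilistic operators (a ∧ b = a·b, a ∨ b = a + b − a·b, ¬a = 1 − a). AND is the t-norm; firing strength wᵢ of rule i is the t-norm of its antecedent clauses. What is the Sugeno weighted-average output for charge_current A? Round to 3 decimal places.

R1 (z=53.0): low=0.20, hot=0.48; AND[a·b] → w = 0.0960
R2 (z=55.0): high=0.58, ¬hot=1−0.48=0.52; AND[a·b] → w = 0.3016
R3 (z=38.0): ¬high=1−0.58=0.42, hot=0.48; AND[a·b] → w = 0.2016
Weighted average = (0.0960·53.0 + 0.3016·55.0 + 0.2016·38.0) / (0.0960 + 0.3016 + 0.2016)
  = 29.3368 / 0.5992 = 48.960

48.960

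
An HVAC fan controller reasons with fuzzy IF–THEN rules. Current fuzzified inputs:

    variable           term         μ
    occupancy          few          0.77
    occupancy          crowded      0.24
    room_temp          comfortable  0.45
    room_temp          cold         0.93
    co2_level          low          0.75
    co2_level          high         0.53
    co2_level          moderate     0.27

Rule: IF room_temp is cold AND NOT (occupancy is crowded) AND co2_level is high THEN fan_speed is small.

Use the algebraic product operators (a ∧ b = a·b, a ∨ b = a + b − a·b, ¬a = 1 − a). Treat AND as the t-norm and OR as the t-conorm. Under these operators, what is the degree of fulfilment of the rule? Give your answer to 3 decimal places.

0.375

firing strength: cold=0.93, ¬crowded=1−0.24=0.76, high=0.53; AND[a·b] → w = 0.3746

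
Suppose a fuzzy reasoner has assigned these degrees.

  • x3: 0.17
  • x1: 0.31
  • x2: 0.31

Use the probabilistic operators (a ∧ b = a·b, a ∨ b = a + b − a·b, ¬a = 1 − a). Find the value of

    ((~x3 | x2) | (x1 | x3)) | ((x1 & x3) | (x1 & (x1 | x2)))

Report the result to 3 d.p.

0.947

~x3 = 1 − 0.1700 = 0.8300
~x3 | x2 = a + b − a·b on (0.8300, 0.3100) = 0.8827
x1 | x3 = a + b − a·b on (0.3100, 0.1700) = 0.4273
(~x3 | x2) | (x1 | x3) = a + b − a·b on (0.8827, 0.4273) = 0.9328
x1 & x3 = a·b on (0.3100, 0.1700) = 0.0527
x1 | x2 = a + b − a·b on (0.3100, 0.3100) = 0.5239
x1 & (x1 | x2) = a·b on (0.3100, 0.5239) = 0.1624
(x1 & x3) | (x1 & (x1 | x2)) = a + b − a·b on (0.0527, 0.1624) = 0.2066
((~x3 | x2) | (x1 | x3)) | ((x1 & x3) | (x1 & (x1 | x2))) = a + b − a·b on (0.9328, 0.2066) = 0.9467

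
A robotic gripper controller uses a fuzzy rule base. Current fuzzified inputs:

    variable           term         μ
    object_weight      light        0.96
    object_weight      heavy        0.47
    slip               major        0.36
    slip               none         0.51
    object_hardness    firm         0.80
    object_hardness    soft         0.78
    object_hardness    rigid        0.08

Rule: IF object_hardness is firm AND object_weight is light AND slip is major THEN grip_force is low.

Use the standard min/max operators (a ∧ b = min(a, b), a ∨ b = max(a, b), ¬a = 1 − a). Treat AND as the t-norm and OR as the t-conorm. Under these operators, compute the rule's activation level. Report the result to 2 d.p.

firing strength: firm=0.80, light=0.96, major=0.36; AND[min(a, b)] → w = 0.36

0.36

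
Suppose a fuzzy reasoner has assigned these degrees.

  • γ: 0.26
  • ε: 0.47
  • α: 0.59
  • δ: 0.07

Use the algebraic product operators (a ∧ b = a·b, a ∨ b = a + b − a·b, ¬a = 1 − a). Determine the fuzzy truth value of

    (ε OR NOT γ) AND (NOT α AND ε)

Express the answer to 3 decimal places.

0.166

NOT γ = 1 − 0.2600 = 0.7400
ε OR NOT γ = a + b − a·b on (0.4700, 0.7400) = 0.8622
NOT α = 1 − 0.5900 = 0.4100
NOT α AND ε = a·b on (0.4100, 0.4700) = 0.1927
(ε OR NOT γ) AND (NOT α AND ε) = a·b on (0.8622, 0.1927) = 0.1661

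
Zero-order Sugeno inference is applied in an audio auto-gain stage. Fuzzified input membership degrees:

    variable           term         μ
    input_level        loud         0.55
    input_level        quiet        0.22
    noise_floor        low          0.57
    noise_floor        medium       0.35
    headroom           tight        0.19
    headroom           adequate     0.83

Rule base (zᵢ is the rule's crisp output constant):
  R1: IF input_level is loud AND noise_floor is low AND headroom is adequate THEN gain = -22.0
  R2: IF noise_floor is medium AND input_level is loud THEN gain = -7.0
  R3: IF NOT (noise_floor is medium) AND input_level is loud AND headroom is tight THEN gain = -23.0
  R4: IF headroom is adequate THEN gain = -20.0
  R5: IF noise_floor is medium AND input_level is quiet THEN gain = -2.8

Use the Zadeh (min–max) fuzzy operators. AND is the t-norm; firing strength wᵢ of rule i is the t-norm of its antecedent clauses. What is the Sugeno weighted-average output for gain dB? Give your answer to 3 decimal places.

R1 (z=-22.0): loud=0.55, low=0.57, adequate=0.83; AND[min(a, b)] → w = 0.55
R2 (z=-7.0): medium=0.35, loud=0.55; AND[min(a, b)] → w = 0.35
R3 (z=-23.0): ¬medium=1−0.35=0.65, loud=0.55, tight=0.19; AND[min(a, b)] → w = 0.19
R4 (z=-20.0): adequate=0.83 → w = 0.83
R5 (z=-2.8): medium=0.35, quiet=0.22; AND[min(a, b)] → w = 0.22
Weighted average = (0.55·-22.0 + 0.35·-7.0 + 0.19·-23.0 + 0.83·-20.0 + 0.22·-2.8) / (0.55 + 0.35 + 0.19 + 0.83 + 0.22)
  = -36.1360 / 2.1400 = -16.886

-16.886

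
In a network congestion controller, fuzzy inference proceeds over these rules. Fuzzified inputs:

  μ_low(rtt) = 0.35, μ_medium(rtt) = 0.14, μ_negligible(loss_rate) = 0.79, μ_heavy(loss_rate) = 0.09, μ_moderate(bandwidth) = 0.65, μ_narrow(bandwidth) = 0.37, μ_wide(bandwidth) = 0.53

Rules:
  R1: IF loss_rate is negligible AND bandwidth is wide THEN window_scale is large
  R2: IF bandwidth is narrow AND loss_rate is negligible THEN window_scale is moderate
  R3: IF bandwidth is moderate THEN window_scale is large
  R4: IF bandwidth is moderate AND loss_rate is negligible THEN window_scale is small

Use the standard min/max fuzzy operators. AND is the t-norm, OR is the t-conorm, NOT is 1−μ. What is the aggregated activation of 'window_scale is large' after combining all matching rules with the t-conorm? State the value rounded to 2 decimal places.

R1: negligible=0.79, wide=0.53; AND[min(a, b)] → w = 0.53
R2: narrow=0.37, negligible=0.79; AND[min(a, b)] → w = 0.37
R3: moderate=0.65 → w = 0.65
R4: moderate=0.65, negligible=0.79; AND[min(a, b)] → w = 0.65
Rules with consequent 'large': {R1, R3} → strengths 0.53, 0.65
Aggregate via t-conorm [max(a, b)]: 0.65

0.65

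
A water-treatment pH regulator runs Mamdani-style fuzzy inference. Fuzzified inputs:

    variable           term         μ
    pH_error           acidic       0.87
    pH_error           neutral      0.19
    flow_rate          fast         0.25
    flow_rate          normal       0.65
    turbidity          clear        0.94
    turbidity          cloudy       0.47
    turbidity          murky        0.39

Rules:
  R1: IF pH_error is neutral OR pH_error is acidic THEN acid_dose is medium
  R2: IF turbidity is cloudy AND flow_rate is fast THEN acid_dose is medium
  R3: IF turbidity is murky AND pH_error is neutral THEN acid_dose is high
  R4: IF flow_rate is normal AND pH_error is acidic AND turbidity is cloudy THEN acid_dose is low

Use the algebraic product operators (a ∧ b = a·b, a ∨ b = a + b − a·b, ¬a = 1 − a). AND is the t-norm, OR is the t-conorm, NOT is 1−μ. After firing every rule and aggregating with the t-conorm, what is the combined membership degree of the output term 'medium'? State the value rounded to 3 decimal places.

R1: neutral=0.19, acidic=0.87; OR[a + b − a·b] → w = 0.8947
R2: cloudy=0.47, fast=0.25; AND[a·b] → w = 0.1175
R3: murky=0.39, neutral=0.19; AND[a·b] → w = 0.0741
R4: normal=0.65, acidic=0.87, cloudy=0.47; AND[a·b] → w = 0.2658
Rules with consequent 'medium': {R1, R2} → strengths 0.8947, 0.1175
Aggregate via t-conorm [a + b − a·b]: 0.9071

0.907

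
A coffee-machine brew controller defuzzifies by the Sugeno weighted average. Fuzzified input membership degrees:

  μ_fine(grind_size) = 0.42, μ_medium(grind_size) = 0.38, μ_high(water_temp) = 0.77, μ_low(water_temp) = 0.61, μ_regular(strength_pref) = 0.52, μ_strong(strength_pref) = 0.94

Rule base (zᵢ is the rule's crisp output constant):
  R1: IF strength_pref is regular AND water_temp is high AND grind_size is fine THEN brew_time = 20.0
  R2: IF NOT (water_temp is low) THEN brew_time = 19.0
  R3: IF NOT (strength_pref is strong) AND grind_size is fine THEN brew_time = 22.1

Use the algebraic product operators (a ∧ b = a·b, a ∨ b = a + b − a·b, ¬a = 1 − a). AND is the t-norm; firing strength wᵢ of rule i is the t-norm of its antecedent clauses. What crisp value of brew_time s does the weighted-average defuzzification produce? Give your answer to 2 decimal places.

R1 (z=20.0): regular=0.52, high=0.77, fine=0.42; AND[a·b] → w = 0.1682
R2 (z=19.0): ¬low=1−0.61=0.39 → w = 0.3900
R3 (z=22.1): ¬strong=1−0.94=0.06, fine=0.42; AND[a·b] → w = 0.0252
Weighted average = (0.1682·20.0 + 0.3900·19.0 + 0.0252·22.1) / (0.1682 + 0.3900 + 0.0252)
  = 11.3303 / 0.5834 = 19.42

19.42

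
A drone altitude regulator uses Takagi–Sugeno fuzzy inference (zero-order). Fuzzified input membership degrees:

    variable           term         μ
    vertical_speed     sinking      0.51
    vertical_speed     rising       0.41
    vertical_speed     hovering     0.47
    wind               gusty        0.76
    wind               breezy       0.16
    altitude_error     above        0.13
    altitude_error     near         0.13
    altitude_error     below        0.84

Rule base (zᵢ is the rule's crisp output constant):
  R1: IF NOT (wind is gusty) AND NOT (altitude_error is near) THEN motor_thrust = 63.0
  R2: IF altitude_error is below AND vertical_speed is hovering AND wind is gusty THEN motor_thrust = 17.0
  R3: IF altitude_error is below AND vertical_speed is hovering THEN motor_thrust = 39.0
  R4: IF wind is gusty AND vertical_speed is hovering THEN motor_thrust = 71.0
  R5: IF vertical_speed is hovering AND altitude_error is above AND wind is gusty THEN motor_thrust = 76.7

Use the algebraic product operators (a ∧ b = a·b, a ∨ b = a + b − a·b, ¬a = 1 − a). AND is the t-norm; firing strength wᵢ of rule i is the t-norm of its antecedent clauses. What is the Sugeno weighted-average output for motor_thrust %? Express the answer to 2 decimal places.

R1 (z=63.0): ¬gusty=1−0.76=0.24, ¬near=1−0.13=0.87; AND[a·b] → w = 0.2088
R2 (z=17.0): below=0.84, hovering=0.47, gusty=0.76; AND[a·b] → w = 0.3000
R3 (z=39.0): below=0.84, hovering=0.47; AND[a·b] → w = 0.3948
R4 (z=71.0): gusty=0.76, hovering=0.47; AND[a·b] → w = 0.3572
R5 (z=76.7): hovering=0.47, above=0.13, gusty=0.76; AND[a·b] → w = 0.0464
Weighted average = (0.2088·63.0 + 0.3000·17.0 + 0.3948·39.0 + 0.3572·71.0 + 0.0464·76.7) / (0.2088 + 0.3000 + 0.3948 + 0.3572 + 0.0464)
  = 62.5753 / 1.3073 = 47.87

47.87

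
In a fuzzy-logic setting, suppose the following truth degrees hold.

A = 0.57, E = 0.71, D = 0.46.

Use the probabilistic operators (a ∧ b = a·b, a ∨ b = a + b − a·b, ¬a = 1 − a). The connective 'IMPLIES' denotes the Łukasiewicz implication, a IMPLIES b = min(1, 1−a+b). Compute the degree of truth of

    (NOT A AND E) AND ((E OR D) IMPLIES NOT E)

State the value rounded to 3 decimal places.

NOT A = 1 − 0.5700 = 0.4300
NOT A AND E = a·b on (0.4300, 0.7100) = 0.3053
E OR D = a + b − a·b on (0.7100, 0.4600) = 0.8434
NOT E = 1 − 0.7100 = 0.2900
(E OR D) IMPLIES NOT E  [Łukasiewicz: min(1, 1−a+b)] with a=0.8434, b=0.2900 → 0.4466
(NOT A AND E) AND ((E OR D) IMPLIES NOT E) = a·b on (0.3053, 0.4466) = 0.1363

0.136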